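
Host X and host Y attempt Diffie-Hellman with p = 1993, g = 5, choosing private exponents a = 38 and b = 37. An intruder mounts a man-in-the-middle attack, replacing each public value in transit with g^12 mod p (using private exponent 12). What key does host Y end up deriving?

324

Host Y receives an intruder's public value M = 5^12 mod 1993 instead of the honest one.
5^1 ≡ 5 (mod 1993)
5^2 = (5^1)^2 ≡ 5^2 = 25 ≡ 25 (mod 1993)
5^4 = (5^2)^2 ≡ 25^2 = 625 ≡ 625 (mod 1993)
5^8 = (5^4)^2 ≡ 625^2 = 390625 ≡ 1990 (mod 1993)
5^12 = 5^8 · 5^4 ≡ 1990 · 625 ≡ 118 (mod 1993).
So M = 118. Host Y computes K = M^37 mod 1993.
118^1 ≡ 118 (mod 1993)
118^2 = (118^1)^2 ≡ 118^2 = 13924 ≡ 1966 (mod 1993)
118^4 = (118^2)^2 ≡ 1966^2 = 3865156 ≡ 729 (mod 1993)
118^8 = (118^4)^2 ≡ 729^2 = 531441 ≡ 1303 (mod 1993)
118^16 = (118^8)^2 ≡ 1303^2 = 1697809 ≡ 1766 (mod 1993)
118^32 = (118^16)^2 ≡ 1766^2 = 3118756 ≡ 1704 (mod 1993)
118^37 = 118^32 · 118^4 · 118^1 ≡ 1704 · 729 · 118 ≡ 324 (mod 1993).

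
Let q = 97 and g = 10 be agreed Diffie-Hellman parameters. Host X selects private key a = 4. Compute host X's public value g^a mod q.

9

Public value = 10^4 mod 97.
10^1 ≡ 10 (mod 97)
10^2 = (10^1)^2 ≡ 10^2 = 100 ≡ 3 (mod 97)
10^4 = (10^2)^2 ≡ 3^2 = 9 ≡ 9 (mod 97)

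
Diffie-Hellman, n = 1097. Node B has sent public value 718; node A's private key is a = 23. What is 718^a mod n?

Shared key K = 718^23 mod 1097.
718^1 ≡ 718 (mod 1097)
718^2 = (718^1)^2 ≡ 718^2 = 515524 ≡ 1031 (mod 1097)
718^4 = (718^2)^2 ≡ 1031^2 = 1062961 ≡ 1065 (mod 1097)
718^8 = (718^4)^2 ≡ 1065^2 = 1134225 ≡ 1024 (mod 1097)
718^16 = (718^8)^2 ≡ 1024^2 = 1048576 ≡ 941 (mod 1097)
718^23 = 718^16 · 718^4 · 718^2 · 718^1 ≡ 941 · 1065 · 1031 · 718 ≡ 572 (mod 1097).

572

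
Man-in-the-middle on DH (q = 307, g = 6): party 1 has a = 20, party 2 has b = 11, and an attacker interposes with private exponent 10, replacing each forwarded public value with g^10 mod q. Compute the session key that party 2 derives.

Party 2 receives an attacker's public value M = 6^10 mod 307 instead of the honest one.
6^1 ≡ 6 (mod 307)
6^2 = (6^1)^2 ≡ 6^2 = 36 ≡ 36 (mod 307)
6^4 = (6^2)^2 ≡ 36^2 = 1296 ≡ 68 (mod 307)
6^8 = (6^4)^2 ≡ 68^2 = 4624 ≡ 19 (mod 307)
6^10 = 6^8 · 6^2 ≡ 19 · 36 ≡ 70 (mod 307).
So M = 70. Party 2 computes K = M^11 mod 307.
70^1 ≡ 70 (mod 307)
70^2 = (70^1)^2 ≡ 70^2 = 4900 ≡ 295 (mod 307)
70^4 = (70^2)^2 ≡ 295^2 = 87025 ≡ 144 (mod 307)
70^8 = (70^4)^2 ≡ 144^2 = 20736 ≡ 167 (mod 307)
70^11 = 70^8 · 70^2 · 70^1 ≡ 167 · 295 · 70 ≡ 19 (mod 307).

19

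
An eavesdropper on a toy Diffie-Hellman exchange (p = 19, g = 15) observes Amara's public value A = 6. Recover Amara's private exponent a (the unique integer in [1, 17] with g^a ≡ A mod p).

Try successive powers of 15 modulo 19:
15^1 ≡ 15
15^2 ≡ 16
15^3 ≡ 12
15^4 ≡ 9
15^5 ≡ 2
15^6 ≡ 11
15^7 ≡ 13
15^8 ≡ 5
15^9 ≡ 18
15^10 ≡ 4
15^11 ≡ 3
15^12 ≡ 7
15^13 ≡ 10
15^14 ≡ 17
15^15 ≡ 8
15^16 ≡ 6
Found: a = 16.

16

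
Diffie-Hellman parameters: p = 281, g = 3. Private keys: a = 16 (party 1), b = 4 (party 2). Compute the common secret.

Party 2 sends B = g^b mod p = 3^4 mod 281.
3^1 ≡ 3 (mod 281)
3^2 = (3^1)^2 ≡ 3^2 = 9 ≡ 9 (mod 281)
3^4 = (3^2)^2 ≡ 9^2 = 81 ≡ 81 (mod 281)
So B = 81. Party 1 then computes K = B^a mod p = 81^16 mod 281.
81^1 ≡ 81 (mod 281)
81^2 = (81^1)^2 ≡ 81^2 = 6561 ≡ 98 (mod 281)
81^4 = (81^2)^2 ≡ 98^2 = 9604 ≡ 50 (mod 281)
81^8 = (81^4)^2 ≡ 50^2 = 2500 ≡ 252 (mod 281)
81^16 = (81^8)^2 ≡ 252^2 = 63504 ≡ 279 (mod 281)

279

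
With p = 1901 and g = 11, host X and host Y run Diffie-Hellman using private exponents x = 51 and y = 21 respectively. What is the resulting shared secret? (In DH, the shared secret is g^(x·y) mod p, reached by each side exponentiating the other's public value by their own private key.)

1302

Host X sends A = g^x mod p = 11^51 mod 1901.
11^1 ≡ 11 (mod 1901)
11^2 = (11^1)^2 ≡ 11^2 = 121 ≡ 121 (mod 1901)
11^4 = (11^2)^2 ≡ 121^2 = 14641 ≡ 1334 (mod 1901)
11^8 = (11^4)^2 ≡ 1334^2 = 1779556 ≡ 220 (mod 1901)
11^16 = (11^8)^2 ≡ 220^2 = 48400 ≡ 875 (mod 1901)
11^32 = (11^16)^2 ≡ 875^2 = 765625 ≡ 1423 (mod 1901)
11^51 = 11^32 · 11^16 · 11^2 · 11^1 ≡ 1423 · 875 · 121 · 11 ≡ 1892 (mod 1901).
So A = 1892. Host Y then computes K = A^y mod p = 1892^21 mod 1901.
1892^1 ≡ 1892 (mod 1901)
1892^2 = (1892^1)^2 ≡ 1892^2 = 3579664 ≡ 81 (mod 1901)
1892^4 = (1892^2)^2 ≡ 81^2 = 6561 ≡ 858 (mod 1901)
1892^8 = (1892^4)^2 ≡ 858^2 = 736164 ≡ 477 (mod 1901)
1892^16 = (1892^8)^2 ≡ 477^2 = 227529 ≡ 1310 (mod 1901)
1892^21 = 1892^16 · 1892^4 · 1892^1 ≡ 1310 · 858 · 1892 ≡ 1302 (mod 1901).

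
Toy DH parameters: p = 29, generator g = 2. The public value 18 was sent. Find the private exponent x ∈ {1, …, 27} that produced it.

11

Try successive powers of 2 modulo 29:
2^1 ≡ 2
2^2 ≡ 4
2^3 ≡ 8
2^4 ≡ 16
2^5 ≡ 3
2^6 ≡ 6
2^7 ≡ 12
2^8 ≡ 24
2^9 ≡ 19
2^10 ≡ 9
2^11 ≡ 18
Found: x = 11.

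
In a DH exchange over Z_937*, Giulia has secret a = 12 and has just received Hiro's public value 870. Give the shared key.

936

Shared key K = 870^12 mod 937.
870^1 ≡ 870 (mod 937)
870^2 = (870^1)^2 ≡ 870^2 = 756900 ≡ 741 (mod 937)
870^4 = (870^2)^2 ≡ 741^2 = 549081 ≡ 936 (mod 937)
870^8 = (870^4)^2 ≡ 936^2 = 876096 ≡ 1 (mod 937)
870^12 = 870^8 · 870^4 ≡ 1 · 936 ≡ 936 (mod 937).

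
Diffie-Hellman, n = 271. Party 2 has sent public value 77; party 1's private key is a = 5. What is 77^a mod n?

114

Shared key K = 77^5 mod 271.
77^1 ≡ 77 (mod 271)
77^2 = (77^1)^2 ≡ 77^2 = 5929 ≡ 238 (mod 271)
77^4 = (77^2)^2 ≡ 238^2 = 56644 ≡ 5 (mod 271)
77^5 = 77^4 · 77^1 ≡ 5 · 77 ≡ 114 (mod 271).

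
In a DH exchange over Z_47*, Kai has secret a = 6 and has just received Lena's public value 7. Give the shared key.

8

Shared key K = 7^6 mod 47.
7^1 ≡ 7 (mod 47)
7^2 = (7^1)^2 ≡ 7^2 = 49 ≡ 2 (mod 47)
7^4 = (7^2)^2 ≡ 2^2 = 4 ≡ 4 (mod 47)
7^6 = 7^4 · 7^2 ≡ 4 · 2 ≡ 8 (mod 47).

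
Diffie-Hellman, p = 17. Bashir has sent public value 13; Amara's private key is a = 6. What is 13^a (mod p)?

Shared key K = 13^6 mod 17.
13^1 ≡ 13 (mod 17)
13^2 = (13^1)^2 ≡ 13^2 = 169 ≡ 16 (mod 17)
13^4 = (13^2)^2 ≡ 16^2 = 256 ≡ 1 (mod 17)
13^6 = 13^4 · 13^2 ≡ 1 · 16 ≡ 16 (mod 17).

16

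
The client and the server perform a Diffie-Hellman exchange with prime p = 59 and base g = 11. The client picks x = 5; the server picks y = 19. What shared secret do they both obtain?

37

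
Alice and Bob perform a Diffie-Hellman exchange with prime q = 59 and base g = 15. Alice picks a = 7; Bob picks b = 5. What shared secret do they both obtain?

Alice sends A = g^a mod q = 15^7 mod 59.
15^1 ≡ 15 (mod 59)
15^2 = (15^1)^2 ≡ 15^2 = 225 ≡ 48 (mod 59)
15^4 = (15^2)^2 ≡ 48^2 = 2304 ≡ 3 (mod 59)
15^7 = 15^4 · 15^2 · 15^1 ≡ 3 · 48 · 15 ≡ 36 (mod 59).
So A = 36. Bob then computes K = A^b mod q = 36^5 mod 59.
36^1 ≡ 36 (mod 59)
36^2 = (36^1)^2 ≡ 36^2 = 1296 ≡ 57 (mod 59)
36^4 = (36^2)^2 ≡ 57^2 = 3249 ≡ 4 (mod 59)
36^5 = 36^4 · 36^1 ≡ 4 · 36 ≡ 26 (mod 59).

26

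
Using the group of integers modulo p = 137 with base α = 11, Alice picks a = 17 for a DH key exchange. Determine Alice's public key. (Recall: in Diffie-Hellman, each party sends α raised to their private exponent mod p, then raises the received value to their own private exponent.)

100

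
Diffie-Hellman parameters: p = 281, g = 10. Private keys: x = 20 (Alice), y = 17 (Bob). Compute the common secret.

Bob sends B = g^y mod p = 10^17 mod 281.
10^1 ≡ 10 (mod 281)
10^2 = (10^1)^2 ≡ 10^2 = 100 ≡ 100 (mod 281)
10^4 = (10^2)^2 ≡ 100^2 = 10000 ≡ 165 (mod 281)
10^8 = (10^4)^2 ≡ 165^2 = 27225 ≡ 249 (mod 281)
10^16 = (10^8)^2 ≡ 249^2 = 62001 ≡ 181 (mod 281)
10^17 = 10^16 · 10^1 ≡ 181 · 10 ≡ 124 (mod 281).
So B = 124. Alice then computes K = B^x mod p = 124^20 mod 281.
124^1 ≡ 124 (mod 281)
124^2 = (124^1)^2 ≡ 124^2 = 15376 ≡ 202 (mod 281)
124^4 = (124^2)^2 ≡ 202^2 = 40804 ≡ 59 (mod 281)
124^8 = (124^4)^2 ≡ 59^2 = 3481 ≡ 109 (mod 281)
124^16 = (124^8)^2 ≡ 109^2 = 11881 ≡ 79 (mod 281)
124^20 = 124^16 · 124^4 ≡ 79 · 59 ≡ 165 (mod 281).

165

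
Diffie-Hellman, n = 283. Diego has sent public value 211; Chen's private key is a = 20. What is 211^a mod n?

49

Shared key K = 211^20 mod 283.
211^1 ≡ 211 (mod 283)
211^2 = (211^1)^2 ≡ 211^2 = 44521 ≡ 90 (mod 283)
211^4 = (211^2)^2 ≡ 90^2 = 8100 ≡ 176 (mod 283)
211^8 = (211^4)^2 ≡ 176^2 = 30976 ≡ 129 (mod 283)
211^16 = (211^8)^2 ≡ 129^2 = 16641 ≡ 227 (mod 283)
211^20 = 211^16 · 211^4 ≡ 227 · 176 ≡ 49 (mod 283).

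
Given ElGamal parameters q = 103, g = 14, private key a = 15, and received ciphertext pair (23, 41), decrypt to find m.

59

Shared mask s = c₁^a mod q = 23^15 mod 103.
23^1 ≡ 23 (mod 103)
23^2 = (23^1)^2 ≡ 23^2 = 529 ≡ 14 (mod 103)
23^4 = (23^2)^2 ≡ 14^2 = 196 ≡ 93 (mod 103)
23^8 = (23^4)^2 ≡ 93^2 = 8649 ≡ 100 (mod 103)
23^15 = 23^8 · 23^4 · 23^2 · 23^1 ≡ 100 · 93 · 14 · 23 ≡ 81 (mod 103).
So s = 81; s⁻¹ ≡ 14 (mod 103).
m = c₂ · s⁻¹ mod 103 = 41 · 14 mod 103 = 59.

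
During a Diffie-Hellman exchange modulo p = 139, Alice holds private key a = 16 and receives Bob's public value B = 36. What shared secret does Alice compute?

57

Shared key K = 36^16 mod 139.
36^1 ≡ 36 (mod 139)
36^2 = (36^1)^2 ≡ 36^2 = 1296 ≡ 45 (mod 139)
36^4 = (36^2)^2 ≡ 45^2 = 2025 ≡ 79 (mod 139)
36^8 = (36^4)^2 ≡ 79^2 = 6241 ≡ 125 (mod 139)
36^16 = (36^8)^2 ≡ 125^2 = 15625 ≡ 57 (mod 139)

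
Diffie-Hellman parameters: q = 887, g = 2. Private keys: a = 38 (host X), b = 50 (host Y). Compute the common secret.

364

Host X sends A = g^a mod q = 2^38 mod 887.
2^1 ≡ 2 (mod 887)
2^2 = (2^1)^2 ≡ 2^2 = 4 ≡ 4 (mod 887)
2^4 = (2^2)^2 ≡ 4^2 = 16 ≡ 16 (mod 887)
2^8 = (2^4)^2 ≡ 16^2 = 256 ≡ 256 (mod 887)
2^16 = (2^8)^2 ≡ 256^2 = 65536 ≡ 785 (mod 887)
2^32 = (2^16)^2 ≡ 785^2 = 616225 ≡ 647 (mod 887)
2^38 = 2^32 · 2^4 · 2^2 ≡ 647 · 16 · 4 ≡ 606 (mod 887).
So A = 606. Host Y then computes K = A^b mod q = 606^50 mod 887.
606^1 ≡ 606 (mod 887)
606^2 = (606^1)^2 ≡ 606^2 = 367236 ≡ 18 (mod 887)
606^4 = (606^2)^2 ≡ 18^2 = 324 ≡ 324 (mod 887)
606^8 = (606^4)^2 ≡ 324^2 = 104976 ≡ 310 (mod 887)
606^16 = (606^8)^2 ≡ 310^2 = 96100 ≡ 304 (mod 887)
606^32 = (606^16)^2 ≡ 304^2 = 92416 ≡ 168 (mod 887)
606^50 = 606^32 · 606^16 · 606^2 ≡ 168 · 304 · 18 ≡ 364 (mod 887).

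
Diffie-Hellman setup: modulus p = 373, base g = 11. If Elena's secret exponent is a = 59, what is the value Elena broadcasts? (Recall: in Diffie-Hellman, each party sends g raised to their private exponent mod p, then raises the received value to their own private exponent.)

62

Public value = 11^59 mod 373.
11^1 ≡ 11 (mod 373)
11^2 = (11^1)^2 ≡ 11^2 = 121 ≡ 121 (mod 373)
11^4 = (11^2)^2 ≡ 121^2 = 14641 ≡ 94 (mod 373)
11^8 = (11^4)^2 ≡ 94^2 = 8836 ≡ 257 (mod 373)
11^16 = (11^8)^2 ≡ 257^2 = 66049 ≡ 28 (mod 373)
11^32 = (11^16)^2 ≡ 28^2 = 784 ≡ 38 (mod 373)
11^59 = 11^32 · 11^16 · 11^8 · 11^2 · 11^1 ≡ 38 · 28 · 257 · 121 · 11 ≡ 62 (mod 373).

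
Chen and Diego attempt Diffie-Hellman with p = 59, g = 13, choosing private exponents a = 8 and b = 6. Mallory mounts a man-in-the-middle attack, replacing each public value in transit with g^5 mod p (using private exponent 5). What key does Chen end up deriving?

Chen receives Mallory's public value M = 13^5 mod 59 instead of the honest one.
13^1 ≡ 13 (mod 59)
13^2 = (13^1)^2 ≡ 13^2 = 169 ≡ 51 (mod 59)
13^4 = (13^2)^2 ≡ 51^2 = 2601 ≡ 5 (mod 59)
13^5 = 13^4 · 13^1 ≡ 5 · 13 ≡ 6 (mod 59).
So M = 6. Chen computes K = M^8 mod 59.
6^1 ≡ 6 (mod 59)
6^2 = (6^1)^2 ≡ 6^2 = 36 ≡ 36 (mod 59)
6^4 = (6^2)^2 ≡ 36^2 = 1296 ≡ 57 (mod 59)
6^8 = (6^4)^2 ≡ 57^2 = 3249 ≡ 4 (mod 59)

4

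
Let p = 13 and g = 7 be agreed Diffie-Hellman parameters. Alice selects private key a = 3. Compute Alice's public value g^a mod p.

5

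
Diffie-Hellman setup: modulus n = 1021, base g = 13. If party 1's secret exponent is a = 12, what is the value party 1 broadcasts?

Public value = 13^12 mod 1021.
13^1 ≡ 13 (mod 1021)
13^2 = (13^1)^2 ≡ 13^2 = 169 ≡ 169 (mod 1021)
13^4 = (13^2)^2 ≡ 169^2 = 28561 ≡ 994 (mod 1021)
13^8 = (13^4)^2 ≡ 994^2 = 988036 ≡ 729 (mod 1021)
13^12 = 13^8 · 13^4 ≡ 729 · 994 ≡ 737 (mod 1021).

737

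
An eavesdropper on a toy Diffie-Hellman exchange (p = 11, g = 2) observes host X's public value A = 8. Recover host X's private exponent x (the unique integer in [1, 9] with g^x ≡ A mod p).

3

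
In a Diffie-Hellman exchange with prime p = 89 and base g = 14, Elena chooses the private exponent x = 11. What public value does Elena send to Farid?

37

Public value = 14^11 mod 89.
14^1 ≡ 14 (mod 89)
14^2 = (14^1)^2 ≡ 14^2 = 196 ≡ 18 (mod 89)
14^4 = (14^2)^2 ≡ 18^2 = 324 ≡ 57 (mod 89)
14^8 = (14^4)^2 ≡ 57^2 = 3249 ≡ 45 (mod 89)
14^11 = 14^8 · 14^2 · 14^1 ≡ 45 · 18 · 14 ≡ 37 (mod 89).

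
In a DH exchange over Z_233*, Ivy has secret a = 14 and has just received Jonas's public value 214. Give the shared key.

Shared key K = 214^14 mod 233.
214^1 ≡ 214 (mod 233)
214^2 = (214^1)^2 ≡ 214^2 = 45796 ≡ 128 (mod 233)
214^4 = (214^2)^2 ≡ 128^2 = 16384 ≡ 74 (mod 233)
214^8 = (214^4)^2 ≡ 74^2 = 5476 ≡ 117 (mod 233)
214^14 = 214^8 · 214^4 · 214^2 ≡ 117 · 74 · 128 ≡ 76 (mod 233).

76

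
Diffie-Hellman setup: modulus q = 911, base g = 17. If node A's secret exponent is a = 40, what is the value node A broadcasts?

Public value = 17^40 mod 911.
17^1 ≡ 17 (mod 911)
17^2 = (17^1)^2 ≡ 17^2 = 289 ≡ 289 (mod 911)
17^4 = (17^2)^2 ≡ 289^2 = 83521 ≡ 620 (mod 911)
17^8 = (17^4)^2 ≡ 620^2 = 384400 ≡ 869 (mod 911)
17^16 = (17^8)^2 ≡ 869^2 = 755161 ≡ 853 (mod 911)
17^32 = (17^16)^2 ≡ 853^2 = 727609 ≡ 631 (mod 911)
17^40 = 17^32 · 17^8 ≡ 631 · 869 ≡ 828 (mod 911).

828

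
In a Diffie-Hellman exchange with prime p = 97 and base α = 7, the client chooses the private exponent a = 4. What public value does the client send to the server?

Public value = 7^4 (mod 97).
7^1 ≡ 7 (mod 97)
7^2 = (7^1)^2 ≡ 7^2 = 49 ≡ 49 (mod 97)
7^4 = (7^2)^2 ≡ 49^2 = 2401 ≡ 73 (mod 97)

73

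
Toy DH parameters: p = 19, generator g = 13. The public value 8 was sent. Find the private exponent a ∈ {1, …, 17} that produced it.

Try successive powers of 13 modulo 19:
13^1 ≡ 13
13^2 ≡ 17
13^3 ≡ 12
13^4 ≡ 4
13^5 ≡ 14
13^6 ≡ 11
13^7 ≡ 10
13^8 ≡ 16
13^9 ≡ 18
13^10 ≡ 6
13^11 ≡ 2
13^12 ≡ 7
13^13 ≡ 15
13^14 ≡ 5
13^15 ≡ 8
Found: a = 15.

15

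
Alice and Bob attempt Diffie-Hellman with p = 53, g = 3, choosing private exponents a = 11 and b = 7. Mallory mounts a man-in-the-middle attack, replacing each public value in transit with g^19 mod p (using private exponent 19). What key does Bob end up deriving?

26

Bob receives Mallory's public value M = 3^19 mod 53 instead of the honest one.
3^1 ≡ 3 (mod 53)
3^2 = (3^1)^2 ≡ 3^2 = 9 ≡ 9 (mod 53)
3^4 = (3^2)^2 ≡ 9^2 = 81 ≡ 28 (mod 53)
3^8 = (3^4)^2 ≡ 28^2 = 784 ≡ 42 (mod 53)
3^16 = (3^8)^2 ≡ 42^2 = 1764 ≡ 15 (mod 53)
3^19 = 3^16 · 3^2 · 3^1 ≡ 15 · 9 · 3 ≡ 34 (mod 53).
So M = 34. Bob computes K = M^7 mod 53.
34^1 ≡ 34 (mod 53)
34^2 = (34^1)^2 ≡ 34^2 = 1156 ≡ 43 (mod 53)
34^4 = (34^2)^2 ≡ 43^2 = 1849 ≡ 47 (mod 53)
34^7 = 34^4 · 34^2 · 34^1 ≡ 47 · 43 · 34 ≡ 26 (mod 53).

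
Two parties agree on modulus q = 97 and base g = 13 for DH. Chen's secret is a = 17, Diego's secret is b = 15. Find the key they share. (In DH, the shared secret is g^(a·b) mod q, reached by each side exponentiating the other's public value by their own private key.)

Diego sends B = g^b mod q = 13^15 mod 97.
13^1 ≡ 13 (mod 97)
13^2 = (13^1)^2 ≡ 13^2 = 169 ≡ 72 (mod 97)
13^4 = (13^2)^2 ≡ 72^2 = 5184 ≡ 43 (mod 97)
13^8 = (13^4)^2 ≡ 43^2 = 1849 ≡ 6 (mod 97)
13^15 = 13^8 · 13^4 · 13^2 · 13^1 ≡ 6 · 43 · 72 · 13 ≡ 55 (mod 97).
So B = 55. Chen then computes K = B^a mod q = 55^17 mod 97.
55^1 ≡ 55 (mod 97)
55^2 = (55^1)^2 ≡ 55^2 = 3025 ≡ 18 (mod 97)
55^4 = (55^2)^2 ≡ 18^2 = 324 ≡ 33 (mod 97)
55^8 = (55^4)^2 ≡ 33^2 = 1089 ≡ 22 (mod 97)
55^16 = (55^8)^2 ≡ 22^2 = 484 ≡ 96 (mod 97)
55^17 = 55^16 · 55^1 ≡ 96 · 55 ≡ 42 (mod 97).

42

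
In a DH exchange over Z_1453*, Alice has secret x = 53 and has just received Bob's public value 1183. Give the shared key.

754

Shared key K = 1183^53 mod 1453.
1183^1 ≡ 1183 (mod 1453)
1183^2 = (1183^1)^2 ≡ 1183^2 = 1399489 ≡ 250 (mod 1453)
1183^4 = (1183^2)^2 ≡ 250^2 = 62500 ≡ 21 (mod 1453)
1183^8 = (1183^4)^2 ≡ 21^2 = 441 ≡ 441 (mod 1453)
1183^16 = (1183^8)^2 ≡ 441^2 = 194481 ≡ 1232 (mod 1453)
1183^32 = (1183^16)^2 ≡ 1232^2 = 1517824 ≡ 892 (mod 1453)
1183^53 = 1183^32 · 1183^16 · 1183^4 · 1183^1 ≡ 892 · 1232 · 21 · 1183 ≡ 754 (mod 1453).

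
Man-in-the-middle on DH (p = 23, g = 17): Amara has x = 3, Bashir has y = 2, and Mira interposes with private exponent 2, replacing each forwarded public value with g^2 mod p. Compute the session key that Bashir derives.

8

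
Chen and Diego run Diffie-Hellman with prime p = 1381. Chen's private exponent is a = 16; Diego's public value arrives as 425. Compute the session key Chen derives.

Shared key K = 425^16 mod 1381.
425^1 ≡ 425 (mod 1381)
425^2 = (425^1)^2 ≡ 425^2 = 180625 ≡ 1095 (mod 1381)
425^4 = (425^2)^2 ≡ 1095^2 = 1199025 ≡ 317 (mod 1381)
425^8 = (425^4)^2 ≡ 317^2 = 100489 ≡ 1057 (mod 1381)
425^16 = (425^8)^2 ≡ 1057^2 = 1117249 ≡ 20 (mod 1381)

20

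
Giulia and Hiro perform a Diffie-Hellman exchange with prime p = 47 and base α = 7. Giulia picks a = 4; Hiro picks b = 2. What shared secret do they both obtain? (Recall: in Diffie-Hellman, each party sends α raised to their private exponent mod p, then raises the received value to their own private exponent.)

16

Giulia sends A = α^a mod p = 7^4 mod 47.
7^1 ≡ 7 (mod 47)
7^2 = (7^1)^2 ≡ 7^2 = 49 ≡ 2 (mod 47)
7^4 = (7^2)^2 ≡ 2^2 = 4 ≡ 4 (mod 47)
So A = 4. Hiro then computes K = A^b mod p = 4^2 mod 47.
4^1 ≡ 4 (mod 47)
4^2 = (4^1)^2 ≡ 4^2 = 16 ≡ 16 (mod 47)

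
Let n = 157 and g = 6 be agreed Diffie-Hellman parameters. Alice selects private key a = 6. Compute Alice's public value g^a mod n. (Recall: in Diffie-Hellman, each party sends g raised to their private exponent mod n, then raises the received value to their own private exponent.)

27

Public value = 6^6 mod 157.
6^1 ≡ 6 (mod 157)
6^2 = (6^1)^2 ≡ 6^2 = 36 ≡ 36 (mod 157)
6^4 = (6^2)^2 ≡ 36^2 = 1296 ≡ 40 (mod 157)
6^6 = 6^4 · 6^2 ≡ 40 · 36 ≡ 27 (mod 157).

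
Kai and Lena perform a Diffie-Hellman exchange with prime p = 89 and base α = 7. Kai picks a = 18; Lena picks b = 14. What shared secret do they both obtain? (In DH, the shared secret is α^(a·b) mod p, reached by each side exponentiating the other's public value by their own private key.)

Kai sends A = α^a mod p = 7^18 mod 89.
7^1 ≡ 7 (mod 89)
7^2 = (7^1)^2 ≡ 7^2 = 49 ≡ 49 (mod 89)
7^4 = (7^2)^2 ≡ 49^2 = 2401 ≡ 87 (mod 89)
7^8 = (7^4)^2 ≡ 87^2 = 7569 ≡ 4 (mod 89)
7^16 = (7^8)^2 ≡ 4^2 = 16 ≡ 16 (mod 89)
7^18 = 7^16 · 7^2 ≡ 16 · 49 ≡ 72 (mod 89).
So A = 72. Lena then computes K = A^b mod p = 72^14 mod 89.
72^1 ≡ 72 (mod 89)
72^2 = (72^1)^2 ≡ 72^2 = 5184 ≡ 22 (mod 89)
72^4 = (72^2)^2 ≡ 22^2 = 484 ≡ 39 (mod 89)
72^8 = (72^4)^2 ≡ 39^2 = 1521 ≡ 8 (mod 89)
72^14 = 72^8 · 72^4 · 72^2 ≡ 8 · 39 · 22 ≡ 11 (mod 89).

11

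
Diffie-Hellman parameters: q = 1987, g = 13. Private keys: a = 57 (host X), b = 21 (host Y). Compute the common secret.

Host X sends A = g^a mod q = 13^57 mod 1987.
13^1 ≡ 13 (mod 1987)
13^2 = (13^1)^2 ≡ 13^2 = 169 ≡ 169 (mod 1987)
13^4 = (13^2)^2 ≡ 169^2 = 28561 ≡ 743 (mod 1987)
13^8 = (13^4)^2 ≡ 743^2 = 552049 ≡ 1650 (mod 1987)
13^16 = (13^8)^2 ≡ 1650^2 = 2722500 ≡ 310 (mod 1987)
13^32 = (13^16)^2 ≡ 310^2 = 96100 ≡ 724 (mod 1987)
13^57 = 13^32 · 13^16 · 13^8 · 13^1 ≡ 724 · 310 · 1650 · 13 ≡ 1271 (mod 1987).
So A = 1271. Host Y then computes K = A^b mod q = 1271^21 mod 1987.
1271^1 ≡ 1271 (mod 1987)
1271^2 = (1271^1)^2 ≡ 1271^2 = 1615441 ≡ 10 (mod 1987)
1271^4 = (1271^2)^2 ≡ 10^2 = 100 ≡ 100 (mod 1987)
1271^8 = (1271^4)^2 ≡ 100^2 = 10000 ≡ 65 (mod 1987)
1271^16 = (1271^8)^2 ≡ 65^2 = 4225 ≡ 251 (mod 1987)
1271^21 = 1271^16 · 1271^4 · 1271^1 ≡ 251 · 100 · 1271 ≡ 815 (mod 1987).

815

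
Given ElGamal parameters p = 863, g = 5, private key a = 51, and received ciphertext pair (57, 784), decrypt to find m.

195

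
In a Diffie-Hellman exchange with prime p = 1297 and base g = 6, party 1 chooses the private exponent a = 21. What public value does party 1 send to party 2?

1291

Public value = 6^21 (mod 1297).
6^1 ≡ 6 (mod 1297)
6^2 = (6^1)^2 ≡ 6^2 = 36 ≡ 36 (mod 1297)
6^4 = (6^2)^2 ≡ 36^2 = 1296 ≡ 1296 (mod 1297)
6^8 = (6^4)^2 ≡ 1296^2 = 1679616 ≡ 1 (mod 1297)
6^16 = (6^8)^2 ≡ 1^2 = 1 ≡ 1 (mod 1297)
6^21 = 6^16 · 6^4 · 6^1 ≡ 1 · 1296 · 6 ≡ 1291 (mod 1297).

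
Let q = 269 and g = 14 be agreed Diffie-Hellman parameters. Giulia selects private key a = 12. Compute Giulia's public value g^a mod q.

Public value = 14^12 mod 269.
14^1 ≡ 14 (mod 269)
14^2 = (14^1)^2 ≡ 14^2 = 196 ≡ 196 (mod 269)
14^4 = (14^2)^2 ≡ 196^2 = 38416 ≡ 218 (mod 269)
14^8 = (14^4)^2 ≡ 218^2 = 47524 ≡ 180 (mod 269)
14^12 = 14^8 · 14^4 ≡ 180 · 218 ≡ 235 (mod 269).

235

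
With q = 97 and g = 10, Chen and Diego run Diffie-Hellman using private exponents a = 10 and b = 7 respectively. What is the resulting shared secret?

Chen sends A = g^a mod q = 10^10 mod 97.
10^1 ≡ 10 (mod 97)
10^2 = (10^1)^2 ≡ 10^2 = 100 ≡ 3 (mod 97)
10^4 = (10^2)^2 ≡ 3^2 = 9 ≡ 9 (mod 97)
10^8 = (10^4)^2 ≡ 9^2 = 81 ≡ 81 (mod 97)
10^10 = 10^8 · 10^2 ≡ 81 · 3 ≡ 49 (mod 97).
So A = 49. Diego then computes K = A^b mod q = 49^7 mod 97.
49^1 ≡ 49 (mod 97)
49^2 = (49^1)^2 ≡ 49^2 = 2401 ≡ 73 (mod 97)
49^4 = (49^2)^2 ≡ 73^2 = 5329 ≡ 91 (mod 97)
49^7 = 49^4 · 49^2 · 49^1 ≡ 91 · 73 · 49 ≡ 72 (mod 97).

72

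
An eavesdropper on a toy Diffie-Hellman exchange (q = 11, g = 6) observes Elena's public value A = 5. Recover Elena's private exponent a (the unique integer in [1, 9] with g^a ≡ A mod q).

6

Try successive powers of 6 modulo 11:
6^1 ≡ 6
6^2 ≡ 3
6^3 ≡ 7
6^4 ≡ 9
6^5 ≡ 10
6^6 ≡ 5
Found: a = 6.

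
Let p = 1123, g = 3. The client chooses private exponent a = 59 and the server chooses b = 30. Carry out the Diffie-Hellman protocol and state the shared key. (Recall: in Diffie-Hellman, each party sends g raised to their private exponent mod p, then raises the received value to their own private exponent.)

The client sends A = g^a mod p = 3^59 mod 1123.
3^1 ≡ 3 (mod 1123)
3^2 = (3^1)^2 ≡ 3^2 = 9 ≡ 9 (mod 1123)
3^4 = (3^2)^2 ≡ 9^2 = 81 ≡ 81 (mod 1123)
3^8 = (3^4)^2 ≡ 81^2 = 6561 ≡ 946 (mod 1123)
3^16 = (3^8)^2 ≡ 946^2 = 894916 ≡ 1008 (mod 1123)
3^32 = (3^16)^2 ≡ 1008^2 = 1016064 ≡ 872 (mod 1123)
3^59 = 3^32 · 3^16 · 3^8 · 3^2 · 3^1 ≡ 872 · 1008 · 946 · 9 · 3 ≡ 116 (mod 1123).
So A = 116. The server then computes K = A^b mod p = 116^30 mod 1123.
116^1 ≡ 116 (mod 1123)
116^2 = (116^1)^2 ≡ 116^2 = 13456 ≡ 1103 (mod 1123)
116^4 = (116^2)^2 ≡ 1103^2 = 1216609 ≡ 400 (mod 1123)
116^8 = (116^4)^2 ≡ 400^2 = 160000 ≡ 534 (mod 1123)
116^16 = (116^8)^2 ≡ 534^2 = 285156 ≡ 1037 (mod 1123)
116^30 = 116^16 · 116^8 · 116^4 · 116^2 ≡ 1037 · 534 · 400 · 1103 ≡ 304 (mod 1123).

304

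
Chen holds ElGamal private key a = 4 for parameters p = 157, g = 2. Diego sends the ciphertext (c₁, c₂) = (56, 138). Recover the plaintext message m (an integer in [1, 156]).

146

Shared mask s = c₁^a mod p = 56^4 mod 157.
56^1 ≡ 56 (mod 157)
56^2 = (56^1)^2 ≡ 56^2 = 3136 ≡ 153 (mod 157)
56^4 = (56^2)^2 ≡ 153^2 = 23409 ≡ 16 (mod 157)
So s = 16; s⁻¹ ≡ 108 (mod 157).
m = c₂ · s⁻¹ mod 157 = 138 · 108 mod 157 = 146.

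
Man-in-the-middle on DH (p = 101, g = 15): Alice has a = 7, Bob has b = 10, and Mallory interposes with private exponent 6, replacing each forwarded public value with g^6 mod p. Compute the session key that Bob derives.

84

Bob receives Mallory's public value M = 15^6 mod 101 instead of the honest one.
15^1 ≡ 15 (mod 101)
15^2 = (15^1)^2 ≡ 15^2 = 225 ≡ 23 (mod 101)
15^4 = (15^2)^2 ≡ 23^2 = 529 ≡ 24 (mod 101)
15^6 = 15^4 · 15^2 ≡ 24 · 23 ≡ 47 (mod 101).
So M = 47. Bob computes K = M^10 mod 101.
47^1 ≡ 47 (mod 101)
47^2 = (47^1)^2 ≡ 47^2 = 2209 ≡ 88 (mod 101)
47^4 = (47^2)^2 ≡ 88^2 = 7744 ≡ 68 (mod 101)
47^8 = (47^4)^2 ≡ 68^2 = 4624 ≡ 79 (mod 101)
47^10 = 47^8 · 47^2 ≡ 79 · 88 ≡ 84 (mod 101).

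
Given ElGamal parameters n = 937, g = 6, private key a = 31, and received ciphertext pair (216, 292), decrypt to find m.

96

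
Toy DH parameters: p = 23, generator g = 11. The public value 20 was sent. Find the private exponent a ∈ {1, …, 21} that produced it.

Try successive powers of 11 modulo 23:
11^1 ≡ 11
11^2 ≡ 6
11^3 ≡ 20
Found: a = 3.

3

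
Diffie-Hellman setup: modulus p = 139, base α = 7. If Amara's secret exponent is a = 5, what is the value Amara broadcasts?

127

Public value = 7^5 (mod 139).
7^1 ≡ 7 (mod 139)
7^2 = (7^1)^2 ≡ 7^2 = 49 ≡ 49 (mod 139)
7^4 = (7^2)^2 ≡ 49^2 = 2401 ≡ 38 (mod 139)
7^5 = 7^4 · 7^1 ≡ 38 · 7 ≡ 127 (mod 139).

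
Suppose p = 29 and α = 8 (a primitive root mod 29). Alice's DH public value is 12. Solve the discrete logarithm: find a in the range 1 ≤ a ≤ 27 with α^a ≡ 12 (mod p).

21

Try successive powers of 8 modulo 29:
8^1 ≡ 8
8^2 ≡ 6
8^3 ≡ 19
8^4 ≡ 7
8^5 ≡ 27
8^6 ≡ 13
8^7 ≡ 17
8^8 ≡ 20
8^9 ≡ 15
8^10 ≡ 4
8^11 ≡ 3
8^12 ≡ 24
8^13 ≡ 18
8^14 ≡ 28
8^15 ≡ 21
8^16 ≡ 23
8^17 ≡ 10
8^18 ≡ 22
8^19 ≡ 2
8^20 ≡ 16
8^21 ≡ 12
Found: a = 21.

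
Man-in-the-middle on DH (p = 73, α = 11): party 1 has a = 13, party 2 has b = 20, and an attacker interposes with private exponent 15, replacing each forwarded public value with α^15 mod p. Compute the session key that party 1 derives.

Party 1 receives an attacker's public value M = 11^15 mod 73 instead of the honest one.
11^1 ≡ 11 (mod 73)
11^2 = (11^1)^2 ≡ 11^2 = 121 ≡ 48 (mod 73)
11^4 = (11^2)^2 ≡ 48^2 = 2304 ≡ 41 (mod 73)
11^8 = (11^4)^2 ≡ 41^2 = 1681 ≡ 2 (mod 73)
11^15 = 11^8 · 11^4 · 11^2 · 11^1 ≡ 2 · 41 · 48 · 11 ≡ 7 (mod 73).
So M = 7. Party 1 computes K = M^13 mod 73.
7^1 ≡ 7 (mod 73)
7^2 = (7^1)^2 ≡ 7^2 = 49 ≡ 49 (mod 73)
7^4 = (7^2)^2 ≡ 49^2 = 2401 ≡ 65 (mod 73)
7^8 = (7^4)^2 ≡ 65^2 = 4225 ≡ 64 (mod 73)
7^13 = 7^8 · 7^4 · 7^1 ≡ 64 · 65 · 7 ≡ 66 (mod 73).

66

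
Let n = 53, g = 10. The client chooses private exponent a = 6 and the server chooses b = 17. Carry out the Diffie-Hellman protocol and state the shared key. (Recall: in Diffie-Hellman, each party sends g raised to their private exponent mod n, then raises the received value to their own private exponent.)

44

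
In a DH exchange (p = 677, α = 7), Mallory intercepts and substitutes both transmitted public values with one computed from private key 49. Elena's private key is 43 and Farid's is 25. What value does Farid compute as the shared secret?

646

Farid receives Mallory's public value M = 7^49 mod 677 instead of the honest one.
7^1 ≡ 7 (mod 677)
7^2 = (7^1)^2 ≡ 7^2 = 49 ≡ 49 (mod 677)
7^4 = (7^2)^2 ≡ 49^2 = 2401 ≡ 370 (mod 677)
7^8 = (7^4)^2 ≡ 370^2 = 136900 ≡ 146 (mod 677)
7^16 = (7^8)^2 ≡ 146^2 = 21316 ≡ 329 (mod 677)
7^32 = (7^16)^2 ≡ 329^2 = 108241 ≡ 598 (mod 677)
7^49 = 7^32 · 7^16 · 7^1 ≡ 598 · 329 · 7 ≡ 176 (mod 677).
So M = 176. Farid computes K = M^25 mod 677.
176^1 ≡ 176 (mod 677)
176^2 = (176^1)^2 ≡ 176^2 = 30976 ≡ 511 (mod 677)
176^4 = (176^2)^2 ≡ 511^2 = 261121 ≡ 476 (mod 677)
176^8 = (176^4)^2 ≡ 476^2 = 226576 ≡ 458 (mod 677)
176^16 = (176^8)^2 ≡ 458^2 = 209764 ≡ 571 (mod 677)
176^25 = 176^16 · 176^8 · 176^1 ≡ 571 · 458 · 176 ≡ 646 (mod 677).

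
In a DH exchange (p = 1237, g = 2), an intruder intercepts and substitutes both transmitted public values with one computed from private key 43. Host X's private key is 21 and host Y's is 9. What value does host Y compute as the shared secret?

Host Y receives an intruder's public value M = 2^43 mod 1237 instead of the honest one.
2^1 ≡ 2 (mod 1237)
2^2 = (2^1)^2 ≡ 2^2 = 4 ≡ 4 (mod 1237)
2^4 = (2^2)^2 ≡ 4^2 = 16 ≡ 16 (mod 1237)
2^8 = (2^4)^2 ≡ 16^2 = 256 ≡ 256 (mod 1237)
2^16 = (2^8)^2 ≡ 256^2 = 65536 ≡ 1212 (mod 1237)
2^32 = (2^16)^2 ≡ 1212^2 = 1468944 ≡ 625 (mod 1237)
2^43 = 2^32 · 2^8 · 2^2 · 2^1 ≡ 625 · 256 · 4 · 2 ≡ 942 (mod 1237).
So M = 942. Host Y computes K = M^9 mod 1237.
942^1 ≡ 942 (mod 1237)
942^2 = (942^1)^2 ≡ 942^2 = 887364 ≡ 435 (mod 1237)
942^4 = (942^2)^2 ≡ 435^2 = 189225 ≡ 1201 (mod 1237)
942^8 = (942^4)^2 ≡ 1201^2 = 1442401 ≡ 59 (mod 1237)
942^9 = 942^8 · 942^1 ≡ 59 · 942 ≡ 1150 (mod 1237).

1150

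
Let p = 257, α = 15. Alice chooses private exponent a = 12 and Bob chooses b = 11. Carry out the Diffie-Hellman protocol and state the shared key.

253

Bob sends B = α^b mod p = 15^11 mod 257.
15^1 ≡ 15 (mod 257)
15^2 = (15^1)^2 ≡ 15^2 = 225 ≡ 225 (mod 257)
15^4 = (15^2)^2 ≡ 225^2 = 50625 ≡ 253 (mod 257)
15^8 = (15^4)^2 ≡ 253^2 = 64009 ≡ 16 (mod 257)
15^11 = 15^8 · 15^2 · 15^1 ≡ 16 · 225 · 15 ≡ 30 (mod 257).
So B = 30. Alice then computes K = B^a mod p = 30^12 mod 257.
30^1 ≡ 30 (mod 257)
30^2 = (30^1)^2 ≡ 30^2 = 900 ≡ 129 (mod 257)
30^4 = (30^2)^2 ≡ 129^2 = 16641 ≡ 193 (mod 257)
30^8 = (30^4)^2 ≡ 193^2 = 37249 ≡ 241 (mod 257)
30^12 = 30^8 · 30^4 ≡ 241 · 193 ≡ 253 (mod 257).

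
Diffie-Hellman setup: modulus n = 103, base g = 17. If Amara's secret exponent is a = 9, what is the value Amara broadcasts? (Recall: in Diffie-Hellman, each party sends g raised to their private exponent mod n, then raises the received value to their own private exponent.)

Public value = 17^9 mod 103.
17^1 ≡ 17 (mod 103)
17^2 = (17^1)^2 ≡ 17^2 = 289 ≡ 83 (mod 103)
17^4 = (17^2)^2 ≡ 83^2 = 6889 ≡ 91 (mod 103)
17^8 = (17^4)^2 ≡ 91^2 = 8281 ≡ 41 (mod 103)
17^9 = 17^8 · 17^1 ≡ 41 · 17 ≡ 79 (mod 103).

79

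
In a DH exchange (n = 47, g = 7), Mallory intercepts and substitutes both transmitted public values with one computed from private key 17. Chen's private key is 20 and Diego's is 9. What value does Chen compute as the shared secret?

42

Chen receives Mallory's public value M = 7^17 mod 47 instead of the honest one.
7^1 ≡ 7 (mod 47)
7^2 = (7^1)^2 ≡ 7^2 = 49 ≡ 2 (mod 47)
7^4 = (7^2)^2 ≡ 2^2 = 4 ≡ 4 (mod 47)
7^8 = (7^4)^2 ≡ 4^2 = 16 ≡ 16 (mod 47)
7^16 = (7^8)^2 ≡ 16^2 = 256 ≡ 21 (mod 47)
7^17 = 7^16 · 7^1 ≡ 21 · 7 ≡ 6 (mod 47).
So M = 6. Chen computes K = M^20 mod 47.
6^1 ≡ 6 (mod 47)
6^2 = (6^1)^2 ≡ 6^2 = 36 ≡ 36 (mod 47)
6^4 = (6^2)^2 ≡ 36^2 = 1296 ≡ 27 (mod 47)
6^8 = (6^4)^2 ≡ 27^2 = 729 ≡ 24 (mod 47)
6^16 = (6^8)^2 ≡ 24^2 = 576 ≡ 12 (mod 47)
6^20 = 6^16 · 6^4 ≡ 12 · 27 ≡ 42 (mod 47).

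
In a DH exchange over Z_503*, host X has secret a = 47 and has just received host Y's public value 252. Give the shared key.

Shared key K = 252^47 mod 503.
252^1 ≡ 252 (mod 503)
252^2 = (252^1)^2 ≡ 252^2 = 63504 ≡ 126 (mod 503)
252^4 = (252^2)^2 ≡ 126^2 = 15876 ≡ 283 (mod 503)
252^8 = (252^4)^2 ≡ 283^2 = 80089 ≡ 112 (mod 503)
252^16 = (252^8)^2 ≡ 112^2 = 12544 ≡ 472 (mod 503)
252^32 = (252^16)^2 ≡ 472^2 = 222784 ≡ 458 (mod 503)
252^47 = 252^32 · 252^8 · 252^4 · 252^2 · 252^1 ≡ 458 · 112 · 283 · 126 · 252 ≡ 275 (mod 503).

275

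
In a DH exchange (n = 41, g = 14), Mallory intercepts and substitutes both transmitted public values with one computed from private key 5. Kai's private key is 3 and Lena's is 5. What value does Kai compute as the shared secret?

Kai receives Mallory's public value M = 14^5 mod 41 instead of the honest one.
14^1 ≡ 14 (mod 41)
14^2 = (14^1)^2 ≡ 14^2 = 196 ≡ 32 (mod 41)
14^4 = (14^2)^2 ≡ 32^2 = 1024 ≡ 40 (mod 41)
14^5 = 14^4 · 14^1 ≡ 40 · 14 ≡ 27 (mod 41).
So M = 27. Kai computes K = M^3 mod 41.
27^1 ≡ 27 (mod 41)
27^2 = (27^1)^2 ≡ 27^2 = 729 ≡ 32 (mod 41)
27^3 = 27^2 · 27^1 ≡ 32 · 27 ≡ 3 (mod 41).

3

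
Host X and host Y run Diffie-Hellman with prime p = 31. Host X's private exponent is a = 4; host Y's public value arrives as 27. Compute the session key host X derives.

8

Shared key K = 27^4 mod 31.
27^1 ≡ 27 (mod 31)
27^2 = (27^1)^2 ≡ 27^2 = 729 ≡ 16 (mod 31)
27^4 = (27^2)^2 ≡ 16^2 = 256 ≡ 8 (mod 31)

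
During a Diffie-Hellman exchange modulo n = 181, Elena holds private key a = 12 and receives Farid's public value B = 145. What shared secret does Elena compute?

Shared key K = 145^12 mod 181.
145^1 ≡ 145 (mod 181)
145^2 = (145^1)^2 ≡ 145^2 = 21025 ≡ 29 (mod 181)
145^4 = (145^2)^2 ≡ 29^2 = 841 ≡ 117 (mod 181)
145^8 = (145^4)^2 ≡ 117^2 = 13689 ≡ 114 (mod 181)
145^12 = 145^8 · 145^4 ≡ 114 · 117 ≡ 125 (mod 181).

125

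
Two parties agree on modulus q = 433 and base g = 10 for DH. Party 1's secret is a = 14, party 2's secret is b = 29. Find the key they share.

Party 2 sends B = g^b mod q = 10^29 mod 433.
10^1 ≡ 10 (mod 433)
10^2 = (10^1)^2 ≡ 10^2 = 100 ≡ 100 (mod 433)
10^4 = (10^2)^2 ≡ 100^2 = 10000 ≡ 41 (mod 433)
10^8 = (10^4)^2 ≡ 41^2 = 1681 ≡ 382 (mod 433)
10^16 = (10^8)^2 ≡ 382^2 = 145924 ≡ 3 (mod 433)
10^29 = 10^16 · 10^8 · 10^4 · 10^1 ≡ 3 · 382 · 41 · 10 ≡ 55 (mod 433).
So B = 55. Party 1 then computes K = B^a mod q = 55^14 mod 433.
55^1 ≡ 55 (mod 433)
55^2 = (55^1)^2 ≡ 55^2 = 3025 ≡ 427 (mod 433)
55^4 = (55^2)^2 ≡ 427^2 = 182329 ≡ 36 (mod 433)
55^8 = (55^4)^2 ≡ 36^2 = 1296 ≡ 430 (mod 433)
55^14 = 55^8 · 55^4 · 55^2 ≡ 430 · 36 · 427 ≡ 215 (mod 433).

215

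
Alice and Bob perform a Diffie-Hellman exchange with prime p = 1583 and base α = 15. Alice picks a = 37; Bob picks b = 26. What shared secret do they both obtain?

Alice sends A = α^a mod p = 15^37 mod 1583.
15^1 ≡ 15 (mod 1583)
15^2 = (15^1)^2 ≡ 15^2 = 225 ≡ 225 (mod 1583)
15^4 = (15^2)^2 ≡ 225^2 = 50625 ≡ 1552 (mod 1583)
15^8 = (15^4)^2 ≡ 1552^2 = 2408704 ≡ 961 (mod 1583)
15^16 = (15^8)^2 ≡ 961^2 = 923521 ≡ 632 (mod 1583)
15^32 = (15^16)^2 ≡ 632^2 = 399424 ≡ 508 (mod 1583)
15^37 = 15^32 · 15^4 · 15^1 ≡ 508 · 1552 · 15 ≡ 1230 (mod 1583).
So A = 1230. Bob then computes K = A^b mod p = 1230^26 mod 1583.
1230^1 ≡ 1230 (mod 1583)
1230^2 = (1230^1)^2 ≡ 1230^2 = 1512900 ≡ 1135 (mod 1583)
1230^4 = (1230^2)^2 ≡ 1135^2 = 1288225 ≡ 1246 (mod 1583)
1230^8 = (1230^4)^2 ≡ 1246^2 = 1552516 ≡ 1176 (mod 1583)
1230^16 = (1230^8)^2 ≡ 1176^2 = 1382976 ≡ 1017 (mod 1583)
1230^26 = 1230^16 · 1230^8 · 1230^2 ≡ 1017 · 1176 · 1135 ≡ 1509 (mod 1583).

1509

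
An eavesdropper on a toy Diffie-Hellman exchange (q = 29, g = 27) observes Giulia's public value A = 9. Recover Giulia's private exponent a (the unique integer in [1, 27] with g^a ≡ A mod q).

10

Try successive powers of 27 modulo 29:
27^1 ≡ 27
27^2 ≡ 4
27^3 ≡ 21
27^4 ≡ 16
27^5 ≡ 26
27^6 ≡ 6
27^7 ≡ 17
27^8 ≡ 24
27^9 ≡ 10
27^10 ≡ 9
Found: a = 10.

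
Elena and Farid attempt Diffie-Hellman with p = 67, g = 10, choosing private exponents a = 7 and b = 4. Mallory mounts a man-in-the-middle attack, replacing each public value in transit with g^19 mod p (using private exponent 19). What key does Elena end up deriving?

Elena receives Mallory's public value M = 10^19 mod 67 instead of the honest one.
10^1 ≡ 10 (mod 67)
10^2 = (10^1)^2 ≡ 10^2 = 100 ≡ 33 (mod 67)
10^4 = (10^2)^2 ≡ 33^2 = 1089 ≡ 17 (mod 67)
10^8 = (10^4)^2 ≡ 17^2 = 289 ≡ 21 (mod 67)
10^16 = (10^8)^2 ≡ 21^2 = 441 ≡ 39 (mod 67)
10^19 = 10^16 · 10^2 · 10^1 ≡ 39 · 33 · 10 ≡ 6 (mod 67).
So M = 6. Elena computes K = M^7 mod 67.
6^1 ≡ 6 (mod 67)
6^2 = (6^1)^2 ≡ 6^2 = 36 ≡ 36 (mod 67)
6^4 = (6^2)^2 ≡ 36^2 = 1296 ≡ 23 (mod 67)
6^7 = 6^4 · 6^2 · 6^1 ≡ 23 · 36 · 6 ≡ 10 (mod 67).

10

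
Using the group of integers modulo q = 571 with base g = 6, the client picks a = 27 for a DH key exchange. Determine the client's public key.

529

Public value = 6^27 mod 571.
6^1 ≡ 6 (mod 571)
6^2 = (6^1)^2 ≡ 6^2 = 36 ≡ 36 (mod 571)
6^4 = (6^2)^2 ≡ 36^2 = 1296 ≡ 154 (mod 571)
6^8 = (6^4)^2 ≡ 154^2 = 23716 ≡ 305 (mod 571)
6^16 = (6^8)^2 ≡ 305^2 = 93025 ≡ 523 (mod 571)
6^27 = 6^16 · 6^8 · 6^2 · 6^1 ≡ 523 · 305 · 36 · 6 ≡ 529 (mod 571).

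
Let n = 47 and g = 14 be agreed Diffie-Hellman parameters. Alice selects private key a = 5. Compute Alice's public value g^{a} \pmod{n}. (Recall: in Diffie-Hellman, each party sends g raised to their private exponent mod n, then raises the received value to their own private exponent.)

Public value = 14^{5} \pmod{47}.
14^1 ≡ 14 (mod 47)
14^2 = (14^1)^2 ≡ 14^2 = 196 ≡ 8 (mod 47)
14^4 = (14^2)^2 ≡ 8^2 = 64 ≡ 17 (mod 47)
14^5 = 14^4 · 14^1 ≡ 17 · 14 ≡ 3 (mod 47).

3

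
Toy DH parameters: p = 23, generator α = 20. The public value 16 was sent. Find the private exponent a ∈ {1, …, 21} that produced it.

6

Try successive powers of 20 modulo 23:
20^1 ≡ 20
20^2 ≡ 9
20^3 ≡ 19
20^4 ≡ 12
20^5 ≡ 10
20^6 ≡ 16
Found: a = 6.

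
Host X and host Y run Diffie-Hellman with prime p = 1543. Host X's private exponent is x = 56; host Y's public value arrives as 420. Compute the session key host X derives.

67

Shared key K = 420^56 mod 1543.
420^1 ≡ 420 (mod 1543)
420^2 = (420^1)^2 ≡ 420^2 = 176400 ≡ 498 (mod 1543)
420^4 = (420^2)^2 ≡ 498^2 = 248004 ≡ 1124 (mod 1543)
420^8 = (420^4)^2 ≡ 1124^2 = 1263376 ≡ 1202 (mod 1543)
420^16 = (420^8)^2 ≡ 1202^2 = 1444804 ≡ 556 (mod 1543)
420^32 = (420^16)^2 ≡ 556^2 = 309136 ≡ 536 (mod 1543)
420^56 = 420^32 · 420^16 · 420^8 ≡ 536 · 556 · 1202 ≡ 67 (mod 1543).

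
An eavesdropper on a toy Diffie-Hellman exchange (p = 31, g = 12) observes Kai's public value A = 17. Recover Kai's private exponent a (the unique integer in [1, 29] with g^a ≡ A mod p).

Try successive powers of 12 modulo 31:
12^1 ≡ 12
12^2 ≡ 20
12^3 ≡ 23
12^4 ≡ 28
12^5 ≡ 26
12^6 ≡ 2
12^7 ≡ 24
12^8 ≡ 9
12^9 ≡ 15
12^10 ≡ 25
12^11 ≡ 21
12^12 ≡ 4
12^13 ≡ 17
Found: a = 13.

13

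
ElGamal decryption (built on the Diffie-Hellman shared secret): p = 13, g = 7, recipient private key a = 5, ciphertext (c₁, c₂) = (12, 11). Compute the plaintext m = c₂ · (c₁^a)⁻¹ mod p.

2

Shared mask s = c₁^a mod p = 12^5 mod 13.
12^1 ≡ 12 (mod 13)
12^2 = (12^1)^2 ≡ 12^2 = 144 ≡ 1 (mod 13)
12^4 = (12^2)^2 ≡ 1^2 = 1 ≡ 1 (mod 13)
12^5 = 12^4 · 12^1 ≡ 1 · 12 ≡ 12 (mod 13).
So s = 12; s⁻¹ ≡ 12 (mod 13).
m = c₂ · s⁻¹ mod 13 = 11 · 12 mod 13 = 2.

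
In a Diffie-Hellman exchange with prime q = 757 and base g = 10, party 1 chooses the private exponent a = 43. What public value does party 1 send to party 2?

674

Public value = 10^43 mod 757.
10^1 ≡ 10 (mod 757)
10^2 = (10^1)^2 ≡ 10^2 = 100 ≡ 100 (mod 757)
10^4 = (10^2)^2 ≡ 100^2 = 10000 ≡ 159 (mod 757)
10^8 = (10^4)^2 ≡ 159^2 = 25281 ≡ 300 (mod 757)
10^16 = (10^8)^2 ≡ 300^2 = 90000 ≡ 674 (mod 757)
10^32 = (10^16)^2 ≡ 674^2 = 454276 ≡ 76 (mod 757)
10^43 = 10^32 · 10^8 · 10^2 · 10^1 ≡ 76 · 300 · 100 · 10 ≡ 674 (mod 757).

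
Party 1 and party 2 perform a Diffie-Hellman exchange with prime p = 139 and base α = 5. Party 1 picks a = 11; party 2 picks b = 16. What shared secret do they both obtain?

Party 2 sends B = α^b mod p = 5^16 mod 139.
5^1 ≡ 5 (mod 139)
5^2 = (5^1)^2 ≡ 5^2 = 25 ≡ 25 (mod 139)
5^4 = (5^2)^2 ≡ 25^2 = 625 ≡ 69 (mod 139)
5^8 = (5^4)^2 ≡ 69^2 = 4761 ≡ 35 (mod 139)
5^16 = (5^8)^2 ≡ 35^2 = 1225 ≡ 113 (mod 139)
So B = 113. Party 1 then computes K = B^a mod p = 113^11 mod 139.
113^1 ≡ 113 (mod 139)
113^2 = (113^1)^2 ≡ 113^2 = 12769 ≡ 120 (mod 139)
113^4 = (113^2)^2 ≡ 120^2 = 14400 ≡ 83 (mod 139)
113^8 = (113^4)^2 ≡ 83^2 = 6889 ≡ 78 (mod 139)
113^11 = 113^8 · 113^2 · 113^1 ≡ 78 · 120 · 113 ≡ 29 (mod 139).

29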